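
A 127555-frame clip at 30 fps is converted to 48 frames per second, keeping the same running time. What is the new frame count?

204088 frames

Target frames = source frames × (target rate / source rate) = 127555 × (48)/(30) = 127555 × 8/5 = 204088.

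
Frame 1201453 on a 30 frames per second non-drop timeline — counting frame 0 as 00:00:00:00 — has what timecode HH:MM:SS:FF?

11:07:28:13

1201453 ÷ 30 = 40048 full seconds, remainder 13 frames.
40048 s = 11 h 7 min 28 s.
Timecode: 11:07:28:13.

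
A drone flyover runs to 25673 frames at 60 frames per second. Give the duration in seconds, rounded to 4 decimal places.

427.8833 seconds

Running time = 25673 × 1/60 = 25673/60 s ≈ 427.8833 s.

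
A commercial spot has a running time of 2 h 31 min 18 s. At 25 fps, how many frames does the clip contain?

226950 frames

2 h 31 min 18 s = 9078 s.
Frames = 9078 × 25 = 226950.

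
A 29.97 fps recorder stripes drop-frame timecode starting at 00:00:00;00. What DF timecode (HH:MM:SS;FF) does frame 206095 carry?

01:54:36;21

Ten DF minutes hold 17982 frames, so frame 206095 lies in block 11 (frames 197802–215783) with 8293 frames into that block.
The block's first minute is 1800 frames and the rest 1798 each; 8293 frames reaches minute 4, so 11 × 18 + 4 × 2 = 206 labels have been skipped so far.
Adding those back, label number 206095 + 206 = 206301 at 30 labels/s is 6876 s + 21 f = 1 h 54 min 36 s frame 21, i.e. 01:54:36;21.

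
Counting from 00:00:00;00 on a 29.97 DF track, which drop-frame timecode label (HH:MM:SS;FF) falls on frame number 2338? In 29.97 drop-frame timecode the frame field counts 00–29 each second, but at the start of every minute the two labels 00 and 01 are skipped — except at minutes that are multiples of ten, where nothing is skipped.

Each 10-minute DF block holds 10 × 60 × 30 − 9 × 2 = 17982 frames. 2338 ÷ 17982 → 0 full blocks, remainder 2338.
Within the partial block the first minute is 1800 frames and each further minute 1798, so 1 further minute boundary passed. Total skipped labels = 18 × 0 + 2 × 1 = 2.
Non-drop label index = 2338 + 2 = 2340; at 30 labels/s that is 00:01:18:00, i.e. DF 00:01:18;00.

00:01:18;00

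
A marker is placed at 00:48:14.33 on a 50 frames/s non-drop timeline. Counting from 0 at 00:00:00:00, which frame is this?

Total seconds to the label: (0 × 3600 + 48 × 60 + 14) = 2894.
Frame index = 2894 × 50 + 33 = 144733.

frame 144733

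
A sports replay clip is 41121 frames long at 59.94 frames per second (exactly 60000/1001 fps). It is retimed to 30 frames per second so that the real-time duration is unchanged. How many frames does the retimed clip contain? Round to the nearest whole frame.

20581 frames

Frames at target rate = 41121 × (30) / (60000/1001) = 41162121/2000 ≈ 20581.060.
Nearest whole frame: 20581.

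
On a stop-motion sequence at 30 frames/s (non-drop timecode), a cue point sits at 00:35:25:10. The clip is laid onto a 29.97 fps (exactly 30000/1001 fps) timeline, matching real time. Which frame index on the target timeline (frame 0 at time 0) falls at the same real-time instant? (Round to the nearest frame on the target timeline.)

Source frame index: (0×3600 + 35×60 + 25) × 30 + 10 = 63760.
Real time: 63760 / (30) = 6376/3 s.
Target frame: (6376/3) × (30000/1001) = 63760000/1001 ≈ 63696.304 → 63696.

frame 63696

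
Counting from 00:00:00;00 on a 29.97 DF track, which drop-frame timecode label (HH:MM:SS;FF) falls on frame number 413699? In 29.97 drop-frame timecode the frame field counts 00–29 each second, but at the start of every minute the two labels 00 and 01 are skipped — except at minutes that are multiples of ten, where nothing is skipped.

Each 10-minute DF block holds 10 × 60 × 30 − 9 × 2 = 17982 frames. 413699 ÷ 17982 → 23 full blocks, remainder 113.
Within the partial block the first minute is 1800 frames and each further minute 1798, so 0 further minute boundaries passed. Total skipped labels = 18 × 23 + 2 × 0 = 414.
Non-drop label index = 413699 + 414 = 414113; at 30 labels/s that is 03:50:03:23, i.e. DF 03:50:03;23.

03:50:03;23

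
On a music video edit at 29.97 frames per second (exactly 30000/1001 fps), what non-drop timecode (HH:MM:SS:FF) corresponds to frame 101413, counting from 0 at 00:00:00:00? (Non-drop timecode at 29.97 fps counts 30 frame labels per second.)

00:56:20:13

101413 ÷ 30 = 3380 full seconds, remainder 13 frames.
3380 s = 0 h 56 min 20 s.
Timecode: 00:56:20:13.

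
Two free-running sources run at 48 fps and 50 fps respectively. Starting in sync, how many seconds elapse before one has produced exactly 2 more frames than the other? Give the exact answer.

1 seconds

The gap grows by |50 − 48| = 2 frames per second.
Time for a 2-frame gap: 2 ÷ (2) = 1 s.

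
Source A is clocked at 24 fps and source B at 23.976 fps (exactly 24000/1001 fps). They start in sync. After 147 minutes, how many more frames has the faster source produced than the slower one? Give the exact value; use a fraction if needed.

30240/143 frames

147 min = 8820 s.
A emits 24 × 8820 = 211680 frames; B emits 24000/1001 × 8820 = 30240000/143.
Difference = 30240/143 frames (≈ 211.4685); B is behind A.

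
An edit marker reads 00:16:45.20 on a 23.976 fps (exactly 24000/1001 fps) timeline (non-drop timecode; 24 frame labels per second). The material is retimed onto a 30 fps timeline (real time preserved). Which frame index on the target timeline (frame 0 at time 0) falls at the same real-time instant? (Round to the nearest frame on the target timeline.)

Source frame index: (0×3600 + 16×60 + 45) × 24 + 20 = 24140.
Real time: 24140 / (24000/1001) = 1208207/1200 s.
Target frame: (1208207/1200) × (30) = 1208207/40 ≈ 30205.175 → 30205.

frame 30205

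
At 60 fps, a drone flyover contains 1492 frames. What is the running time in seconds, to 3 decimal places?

24.867 seconds

Running time = 1492 × 1/60 = 373/15 s ≈ 24.867 s.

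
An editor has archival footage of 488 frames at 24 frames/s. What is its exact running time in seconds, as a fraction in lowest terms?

61/3 seconds

Running time = 488 ÷ (24) = 488 × 1/24 = 61/3 s.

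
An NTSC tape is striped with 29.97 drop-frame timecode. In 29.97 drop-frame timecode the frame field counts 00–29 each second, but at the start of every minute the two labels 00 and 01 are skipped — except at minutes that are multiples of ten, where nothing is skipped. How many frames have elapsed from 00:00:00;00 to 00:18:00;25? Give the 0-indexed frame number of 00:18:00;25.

Complete 10-minute blocks: 1, each 17982 frames → 17982.
Remaining 8 whole minutes in the current block: 1800 + 7 × 1798 = 14386 frames.
Within the current minute: 0 × 30 + 25 − 2 = 23 (labels ;00/;01 skipped at this minute). Total = 17982 + 14386 + 23 = 32391.

32391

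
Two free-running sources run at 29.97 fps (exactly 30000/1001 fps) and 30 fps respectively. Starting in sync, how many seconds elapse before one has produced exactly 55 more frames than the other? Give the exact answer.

The gap grows by |30 − 30000/1001| = 30/1001 frames per second.
Time for a 55-frame gap: 55 ÷ (30/1001) = 11011/6 s.

11011/6 seconds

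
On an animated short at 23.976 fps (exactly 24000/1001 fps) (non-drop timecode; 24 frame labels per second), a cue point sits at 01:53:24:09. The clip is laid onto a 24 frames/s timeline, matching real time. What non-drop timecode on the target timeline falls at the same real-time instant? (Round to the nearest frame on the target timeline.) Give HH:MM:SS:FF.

Source frame index: (1×3600 + 53×60 + 24) × 24 + 9 = 163305.
Real time: 163305 / (24000/1001) = 10897887/1600 s.
Target frame: (10897887/1600) × (24) = 32693661/200 ≈ 163468.305 → 163468.
At 24 labels/s: frame 163468 → 01:53:31:04.

01:53:31:04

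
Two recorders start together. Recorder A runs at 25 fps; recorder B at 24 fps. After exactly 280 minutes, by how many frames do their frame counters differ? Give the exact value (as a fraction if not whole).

16800 frames

280 min = 16800 s.
A emits 25 × 16800 = 420000 frames; B emits 24 × 16800 = 403200.
Difference = 16800 frames; B is behind A.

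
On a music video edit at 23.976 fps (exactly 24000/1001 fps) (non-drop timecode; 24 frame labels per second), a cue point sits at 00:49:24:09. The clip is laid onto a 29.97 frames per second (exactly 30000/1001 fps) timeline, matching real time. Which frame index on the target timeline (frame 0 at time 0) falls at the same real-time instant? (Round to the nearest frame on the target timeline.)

Source frame index: (0×3600 + 49×60 + 24) × 24 + 9 = 71145.
Real time: 71145 / (24000/1001) = 4747743/1600 s.
Target frame: (4747743/1600) × (30000/1001) = 355725/4 ≈ 88931.250 → 88931.

frame 88931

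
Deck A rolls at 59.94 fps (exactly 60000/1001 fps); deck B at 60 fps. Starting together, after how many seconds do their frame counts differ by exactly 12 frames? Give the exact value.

The gap grows by |60 − 60000/1001| = 60/1001 frames per second.
Time for a 12-frame gap: 12 ÷ (60/1001) = 200.2 s.

200.2 seconds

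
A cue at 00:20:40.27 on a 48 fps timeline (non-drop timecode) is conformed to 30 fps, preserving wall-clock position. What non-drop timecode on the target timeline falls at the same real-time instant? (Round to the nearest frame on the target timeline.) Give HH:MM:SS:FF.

00:20:40:17

Source frame index: (0×3600 + 20×60 + 40) × 48 + 27 = 59547.
Real time: 59547 / (48) = 19849/16 s.
Target frame: (19849/16) × (30) = 297735/8 ≈ 37216.875 → 37217.
At 30 labels/s: frame 37217 → 00:20:40:17.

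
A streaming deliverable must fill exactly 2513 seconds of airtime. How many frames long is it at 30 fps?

75390 frames

Frames = 2513 × 30 = 75390.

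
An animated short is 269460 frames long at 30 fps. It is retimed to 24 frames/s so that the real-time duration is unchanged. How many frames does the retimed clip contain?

215568 frames

Target frames = source frames × (target rate / source rate) = 269460 × (24)/(30) = 269460 × 4/5 = 215568.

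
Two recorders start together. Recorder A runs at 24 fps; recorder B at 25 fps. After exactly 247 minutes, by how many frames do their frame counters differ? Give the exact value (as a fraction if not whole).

14820 frames

247 min = 14820 s.
A emits 24 × 14820 = 355680 frames; B emits 25 × 14820 = 370500.
Difference = 14820 frames; B is ahead of A.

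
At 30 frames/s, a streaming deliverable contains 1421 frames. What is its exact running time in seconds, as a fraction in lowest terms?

Running time = 1421 ÷ (30) = 1421 × 1/30 = 1421/30 s.

1421/30 seconds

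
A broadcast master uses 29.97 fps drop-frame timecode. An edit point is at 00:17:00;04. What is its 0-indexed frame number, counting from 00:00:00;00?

Complete 10-minute blocks: 1, each 17982 frames → 17982.
Remaining 7 whole minutes in the current block: 1800 + 6 × 1798 = 12588 frames.
Within the current minute: 0 × 30 + 4 − 2 = 2 (labels ;00/;01 skipped at this minute). Total = 17982 + 12588 + 2 = 30572.

30572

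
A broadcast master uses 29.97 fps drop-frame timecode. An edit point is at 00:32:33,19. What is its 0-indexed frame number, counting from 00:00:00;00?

58551

Complete 10-minute blocks: 3, each 17982 frames → 53946.
Remaining 2 whole minutes in the current block: 1800 + 1 × 1798 = 3598 frames.
Within the current minute: 33 × 30 + 19 − 2 = 1007 (labels ;00/;01 skipped at this minute). Total = 53946 + 3598 + 1007 = 58551.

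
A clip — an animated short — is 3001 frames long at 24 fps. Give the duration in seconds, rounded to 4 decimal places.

Running time = 3001 × 1/24 = 3001/24 s ≈ 125.0417 s.

125.0417 seconds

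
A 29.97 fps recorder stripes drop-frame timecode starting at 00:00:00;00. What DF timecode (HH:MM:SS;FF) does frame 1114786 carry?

10:19:56;22

Each 10-minute DF block holds 10 × 60 × 30 − 9 × 2 = 17982 frames. 1114786 ÷ 17982 → 61 full blocks, remainder 17884.
Within the partial block the first minute is 1800 frames and each further minute 1798, so 9 further minute boundaries passed. Total skipped labels = 18 × 61 + 2 × 9 = 1116.
Non-drop label index = 1114786 + 1116 = 1115902; at 30 labels/s that is 10:19:56:22, i.e. DF 10:19:56;22.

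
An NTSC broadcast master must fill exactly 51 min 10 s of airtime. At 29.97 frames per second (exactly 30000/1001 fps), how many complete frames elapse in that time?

51 min 10 s = 3070 s.
Frames = 3070 × 30000/1001 = 92100000/1001 ≈ 92007.9920.
Complete frames: 92007.

92007 frames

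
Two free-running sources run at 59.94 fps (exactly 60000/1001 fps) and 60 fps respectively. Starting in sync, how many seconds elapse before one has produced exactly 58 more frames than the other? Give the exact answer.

29029/30 seconds

The gap grows by |60 − 60000/1001| = 60/1001 frames per second.
Time for a 58-frame gap: 58 ÷ (60/1001) = 29029/30 s.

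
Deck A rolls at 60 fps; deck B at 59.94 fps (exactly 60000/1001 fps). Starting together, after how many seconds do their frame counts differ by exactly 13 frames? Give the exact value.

The gap grows by |60000/1001 − 60| = 60/1001 frames per second.
Time for a 13-frame gap: 13 ÷ (60/1001) = 13013/60 s.

13013/60 seconds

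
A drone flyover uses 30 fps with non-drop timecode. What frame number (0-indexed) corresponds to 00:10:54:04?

frame 19624

Total seconds to the label: (0 × 3600 + 10 × 60 + 54) = 654.
Frame index = 654 × 30 + 4 = 19624.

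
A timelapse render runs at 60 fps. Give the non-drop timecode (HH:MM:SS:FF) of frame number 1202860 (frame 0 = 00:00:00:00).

1202860 ÷ 60 = 20047 full seconds, remainder 40 frames.
20047 s = 5 h 34 min 7 s.
Timecode: 05:34:07:40.

05:34:07:40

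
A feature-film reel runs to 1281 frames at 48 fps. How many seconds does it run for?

26.6875 seconds

Running time = 1281 / (48) = 26.6875 s.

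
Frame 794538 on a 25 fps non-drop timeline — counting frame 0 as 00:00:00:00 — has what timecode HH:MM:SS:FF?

794538 ÷ 25 = 31781 full seconds, remainder 13 frames.
31781 s = 8 h 49 min 41 s.
Timecode: 08:49:41:13.

08:49:41:13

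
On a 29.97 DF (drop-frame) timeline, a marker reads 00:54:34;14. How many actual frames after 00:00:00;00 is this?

Complete 10-minute blocks: 5, each 17982 frames → 89910.
Remaining 4 whole minutes in the current block: 1800 + 3 × 1798 = 7194 frames.
Within the current minute: 34 × 30 + 14 − 2 = 1032 (labels ;00/;01 skipped at this minute). Total = 89910 + 7194 + 1032 = 98136.

98136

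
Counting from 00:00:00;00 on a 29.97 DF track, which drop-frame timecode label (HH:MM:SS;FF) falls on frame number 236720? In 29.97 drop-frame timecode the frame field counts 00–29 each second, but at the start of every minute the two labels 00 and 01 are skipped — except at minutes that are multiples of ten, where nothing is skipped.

Ten DF minutes hold 17982 frames, so frame 236720 lies in block 13 (frames 233766–251747) with 2954 frames into that block.
The block's first minute is 1800 frames and the rest 1798 each; 2954 frames reaches minute 1, so 13 × 18 + 1 × 2 = 236 labels have been skipped so far.
Adding those back, label number 236720 + 236 = 236956 at 30 labels/s is 7898 s + 16 f = 2 h 11 min 38 s frame 16, i.e. 02:11:38;16.

02:11:38;16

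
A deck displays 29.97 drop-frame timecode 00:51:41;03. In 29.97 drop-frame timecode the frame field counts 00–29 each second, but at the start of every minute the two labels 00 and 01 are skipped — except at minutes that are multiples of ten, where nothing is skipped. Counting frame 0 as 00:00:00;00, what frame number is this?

92941

Complete 10-minute blocks: 5, each 17982 frames → 89910.
Remaining 1 whole minute in the current block: 1800 + 0 × 1798 = 1800 frames.
Within the current minute: 41 × 30 + 3 − 2 = 1231 (labels ;00/;01 skipped at this minute). Total = 89910 + 1800 + 1231 = 92941.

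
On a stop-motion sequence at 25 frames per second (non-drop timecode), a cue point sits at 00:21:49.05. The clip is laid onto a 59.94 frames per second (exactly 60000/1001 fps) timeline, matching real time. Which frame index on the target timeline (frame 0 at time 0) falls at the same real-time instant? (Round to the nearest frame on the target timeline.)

frame 78474

Source frame index: (0×3600 + 21×60 + 49) × 25 + 5 = 32730.
Real time: 32730 / (25) = 6546/5 s.
Target frame: (6546/5) × (60000/1001) = 78552000/1001 ≈ 78473.526 → 78474.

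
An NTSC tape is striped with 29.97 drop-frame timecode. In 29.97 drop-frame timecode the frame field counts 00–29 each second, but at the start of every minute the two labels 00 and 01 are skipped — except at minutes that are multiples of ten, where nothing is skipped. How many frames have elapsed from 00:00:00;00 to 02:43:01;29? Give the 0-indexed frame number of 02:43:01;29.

As if non-drop at 30 labels/s: (2 × 3600 + 43 × 60 + 1) × 30 + 29 = 293459.
Minute boundaries passed: 163; those not divisible by 10: 163 − 16 = 147; dropped labels = 2 × 147 = 294.
Actual frame index = 293459 − 294 = 293165.

293165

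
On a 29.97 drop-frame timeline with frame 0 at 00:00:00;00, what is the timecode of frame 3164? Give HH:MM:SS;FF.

00:01:45;16

Each 10-minute DF block holds 10 × 60 × 30 − 9 × 2 = 17982 frames. 3164 ÷ 17982 → 0 full blocks, remainder 3164.
Within the partial block the first minute is 1800 frames and each further minute 1798, so 1 further minute boundary passed. Total skipped labels = 18 × 0 + 2 × 1 = 2.
Non-drop label index = 3164 + 2 = 3166; at 30 labels/s that is 00:01:45:16, i.e. DF 00:01:45;16.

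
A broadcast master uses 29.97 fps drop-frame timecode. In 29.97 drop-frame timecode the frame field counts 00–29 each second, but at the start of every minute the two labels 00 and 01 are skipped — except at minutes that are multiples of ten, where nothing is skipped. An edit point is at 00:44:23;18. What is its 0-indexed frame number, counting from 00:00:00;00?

79828

Complete 10-minute blocks: 4, each 17982 frames → 71928.
Remaining 4 whole minutes in the current block: 1800 + 3 × 1798 = 7194 frames.
Within the current minute: 23 × 30 + 18 − 2 = 706 (labels ;00/;01 skipped at this minute). Total = 71928 + 7194 + 706 = 79828.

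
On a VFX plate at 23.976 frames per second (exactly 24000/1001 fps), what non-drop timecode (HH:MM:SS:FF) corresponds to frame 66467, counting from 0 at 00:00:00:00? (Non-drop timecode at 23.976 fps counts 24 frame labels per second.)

66467 ÷ 24 = 2769 full seconds, remainder 11 frames.
2769 s = 0 h 46 min 9 s.
Timecode: 00:46:09:11.

00:46:09:11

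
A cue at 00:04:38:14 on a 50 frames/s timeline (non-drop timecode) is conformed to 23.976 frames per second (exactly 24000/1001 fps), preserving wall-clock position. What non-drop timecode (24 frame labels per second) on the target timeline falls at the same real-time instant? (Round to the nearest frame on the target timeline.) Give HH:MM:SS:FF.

Source frame index: (0×3600 + 4×60 + 38) × 50 + 14 = 13914.
Real time: 13914 / (50) = 6957/25 s.
Target frame: (6957/25) × (24000/1001) = 6678720/1001 ≈ 6672.048 → 6672.
At 24 labels/s: frame 6672 → 00:04:38:00.

00:04:38:00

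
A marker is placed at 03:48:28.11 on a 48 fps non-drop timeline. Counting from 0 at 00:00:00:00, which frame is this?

Total seconds to the label: (3 × 3600 + 48 × 60 + 28) = 13708.
Frame index = 13708 × 48 + 11 = 657995.

frame 657995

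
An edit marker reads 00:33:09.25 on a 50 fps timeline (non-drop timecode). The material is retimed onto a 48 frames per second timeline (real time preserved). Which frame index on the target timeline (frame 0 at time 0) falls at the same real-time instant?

Source frame index: (0×3600 + 33×60 + 9) × 50 + 25 = 99475.
Real time: 99475 / (50) = 3979/2 s.
Target frame: (3979/2) × (48) = 95496.

frame 95496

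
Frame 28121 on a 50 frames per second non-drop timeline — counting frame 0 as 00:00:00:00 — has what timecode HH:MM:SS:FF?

28121 ÷ 50 = 562 full seconds, remainder 21 frames.
562 s = 0 h 9 min 22 s.
Timecode: 00:09:22:21.

00:09:22:21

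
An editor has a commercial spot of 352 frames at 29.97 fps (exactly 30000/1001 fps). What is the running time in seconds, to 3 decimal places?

Running time = 352 × 1001/30000 = 22022/1875 s ≈ 11.745 s.

11.745 seconds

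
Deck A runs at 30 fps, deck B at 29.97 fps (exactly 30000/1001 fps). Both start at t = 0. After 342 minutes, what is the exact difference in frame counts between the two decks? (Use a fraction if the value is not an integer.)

342 min = 20520 s.
A emits 30 × 20520 = 615600 frames; B emits 30000/1001 × 20520 = 615600000/1001.
Difference = 615600/1001 frames (≈ 614.9850); B is behind A.

615600/1001 frames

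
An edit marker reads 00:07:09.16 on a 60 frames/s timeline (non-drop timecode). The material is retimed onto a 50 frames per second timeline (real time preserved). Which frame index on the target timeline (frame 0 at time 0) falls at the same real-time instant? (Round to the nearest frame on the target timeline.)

frame 21463

Source frame index: (0×3600 + 7×60 + 9) × 60 + 16 = 25756.
Real time: 25756 / (60) = 6439/15 s.
Target frame: (6439/15) × (50) = 64390/3 ≈ 21463.333 → 21463.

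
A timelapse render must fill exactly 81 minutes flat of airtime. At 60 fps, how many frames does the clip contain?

81 min = 4860 s.
Frames = 4860 × 60 = 291600.

291600 frames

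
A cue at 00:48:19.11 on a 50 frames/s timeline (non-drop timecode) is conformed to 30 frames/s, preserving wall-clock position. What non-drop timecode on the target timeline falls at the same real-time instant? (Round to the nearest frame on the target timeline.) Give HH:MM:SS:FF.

00:48:19:07

Source frame index: (0×3600 + 48×60 + 19) × 50 + 11 = 144961.
Real time: 144961 / (50) = 144961/50 s.
Target frame: (144961/50) × (30) = 434883/5 ≈ 86976.600 → 86977.
At 30 labels/s: frame 86977 → 00:48:19:07.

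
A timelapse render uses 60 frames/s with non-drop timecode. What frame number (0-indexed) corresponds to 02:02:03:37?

Total seconds to the label: (2 × 3600 + 2 × 60 + 3) = 7323.
Frame index = 7323 × 60 + 37 = 439417.

frame 439417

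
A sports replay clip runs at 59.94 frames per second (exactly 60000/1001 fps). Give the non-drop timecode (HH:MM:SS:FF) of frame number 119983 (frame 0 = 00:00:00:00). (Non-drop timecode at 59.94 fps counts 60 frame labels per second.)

00:33:19:43

119983 ÷ 60 = 1999 full seconds, remainder 43 frames.
1999 s = 0 h 33 min 19 s.
Timecode: 00:33:19:43.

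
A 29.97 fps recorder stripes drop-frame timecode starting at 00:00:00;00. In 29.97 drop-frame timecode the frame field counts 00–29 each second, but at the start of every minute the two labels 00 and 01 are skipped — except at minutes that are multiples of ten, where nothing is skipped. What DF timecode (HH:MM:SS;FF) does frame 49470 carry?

00:27:30;20

Ten DF minutes hold 17982 frames, so frame 49470 lies in block 2 (frames 35964–53945) with 13506 frames into that block.
The block's first minute is 1800 frames and the rest 1798 each; 13506 frames reaches minute 7, so 2 × 18 + 7 × 2 = 50 labels have been skipped so far.
Adding those back, label number 49470 + 50 = 49520 at 30 labels/s is 1650 s + 20 f = 0 h 27 min 30 s frame 20, i.e. 00:27:30;20.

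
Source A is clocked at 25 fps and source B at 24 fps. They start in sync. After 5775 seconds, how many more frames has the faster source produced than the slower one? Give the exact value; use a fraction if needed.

A emits 25 × 5775 = 144375 frames; B emits 24 × 5775 = 138600.
Difference = 5775 frames; B is behind A.

5775 frames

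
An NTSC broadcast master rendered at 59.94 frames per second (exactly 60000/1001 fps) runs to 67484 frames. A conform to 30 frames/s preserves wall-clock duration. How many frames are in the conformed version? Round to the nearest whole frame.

33776 frames

Frames at target rate = 67484 × (30) / (60000/1001) = 16887871/500 ≈ 33775.742.
Nearest whole frame: 33776.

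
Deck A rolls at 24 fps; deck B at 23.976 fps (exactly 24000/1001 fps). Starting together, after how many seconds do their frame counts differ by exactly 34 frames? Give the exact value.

The gap grows by |24000/1001 − 24| = 24/1001 frames per second.
Time for a 34-frame gap: 34 ÷ (24/1001) = 17017/12 s.

17017/12 seconds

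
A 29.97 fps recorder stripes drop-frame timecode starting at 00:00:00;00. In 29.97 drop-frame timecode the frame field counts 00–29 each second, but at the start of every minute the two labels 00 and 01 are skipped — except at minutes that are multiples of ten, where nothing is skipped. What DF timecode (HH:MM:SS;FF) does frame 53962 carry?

00:30:00;16

Ten DF minutes hold 17982 frames, so frame 53962 lies in block 3 (frames 53946–71927) with 16 frames into that block.
The block's first minute is 1800 frames and the rest 1798 each; 16 frames reaches minute 0, so 3 × 18 + 0 × 2 = 54 labels have been skipped so far.
Adding those back, label number 53962 + 54 = 54016 at 30 labels/s is 1800 s + 16 f = 0 h 30 min 0 s frame 16, i.e. 00:30:00;16.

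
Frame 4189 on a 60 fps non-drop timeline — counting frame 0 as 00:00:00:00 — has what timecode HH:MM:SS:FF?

4189 ÷ 60 = 69 full seconds, remainder 49 frames.
69 s = 0 h 1 min 9 s.
Timecode: 00:01:09:49.

00:01:09:49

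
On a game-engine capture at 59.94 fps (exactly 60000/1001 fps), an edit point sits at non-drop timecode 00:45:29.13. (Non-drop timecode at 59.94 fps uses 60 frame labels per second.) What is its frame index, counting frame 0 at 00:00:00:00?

frame 163753

Total seconds to the label: (0 × 3600 + 45 × 60 + 29) = 2729.
Frame index = 2729 × 60 + 13 = 163753.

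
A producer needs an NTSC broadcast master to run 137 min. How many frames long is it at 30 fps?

137 min = 8220 s.
Frames = 8220 × 30 = 246600.

246600 frames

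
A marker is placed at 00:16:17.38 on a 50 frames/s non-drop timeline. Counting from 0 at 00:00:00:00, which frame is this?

Total seconds to the label: (0 × 3600 + 16 × 60 + 17) = 977.
Frame index = 977 × 50 + 38 = 48888.

48888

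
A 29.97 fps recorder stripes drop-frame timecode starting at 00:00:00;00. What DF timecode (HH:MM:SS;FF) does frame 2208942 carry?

20:28:25;04

Each 10-minute DF block holds 10 × 60 × 30 − 9 × 2 = 17982 frames. 2208942 ÷ 17982 → 122 full blocks, remainder 15138.
Within the partial block the first minute is 1800 frames and each further minute 1798, so 8 further minute boundaries passed. Total skipped labels = 18 × 122 + 2 × 8 = 2212.
Non-drop label index = 2208942 + 2212 = 2211154; at 30 labels/s that is 20:28:25:04, i.e. DF 20:28:25;04.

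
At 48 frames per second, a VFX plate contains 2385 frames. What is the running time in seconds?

49.6875 seconds

Running time = 2385 / (48) = 49.6875 s.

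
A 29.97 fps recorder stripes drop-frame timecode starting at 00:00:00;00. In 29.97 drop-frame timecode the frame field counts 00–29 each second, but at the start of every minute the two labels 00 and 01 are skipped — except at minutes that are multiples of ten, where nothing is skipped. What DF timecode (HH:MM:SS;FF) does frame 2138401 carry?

19:49:11;13

Ten DF minutes hold 17982 frames, so frame 2138401 lies in block 118 (frames 2121876–2139857) with 16525 frames into that block.
The block's first minute is 1800 frames and the rest 1798 each; 16525 frames reaches minute 9, so 118 × 18 + 9 × 2 = 2142 labels have been skipped so far.
Adding those back, label number 2138401 + 2142 = 2140543 at 30 labels/s is 71351 s + 13 f = 19 h 49 min 11 s frame 13, i.e. 19:49:11;13.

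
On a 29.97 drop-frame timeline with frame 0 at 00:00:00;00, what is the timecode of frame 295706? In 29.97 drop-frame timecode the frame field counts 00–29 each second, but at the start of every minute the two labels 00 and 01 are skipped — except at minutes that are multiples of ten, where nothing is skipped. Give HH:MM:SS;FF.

Ten DF minutes hold 17982 frames, so frame 295706 lies in block 16 (frames 287712–305693) with 7994 frames into that block.
The block's first minute is 1800 frames and the rest 1798 each; 7994 frames reaches minute 4, so 16 × 18 + 4 × 2 = 296 labels have been skipped so far.
Adding those back, label number 295706 + 296 = 296002 at 30 labels/s is 9866 s + 22 f = 2 h 44 min 26 s frame 22, i.e. 02:44:26;22.

02:44:26;22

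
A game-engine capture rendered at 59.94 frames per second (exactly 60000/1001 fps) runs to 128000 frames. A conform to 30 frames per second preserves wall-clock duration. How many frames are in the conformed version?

64064 frames

Target frames = source frames × (target rate / source rate) = 128000 × (30)/(60000/1001) = 128000 × 1001/2000 = 64064.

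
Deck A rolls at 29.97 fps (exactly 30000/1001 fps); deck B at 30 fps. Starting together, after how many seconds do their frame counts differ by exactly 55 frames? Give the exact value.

The gap grows by |30 − 30000/1001| = 30/1001 frames per second.
Time for a 55-frame gap: 55 ÷ (30/1001) = 11011/6 s.

11011/6 seconds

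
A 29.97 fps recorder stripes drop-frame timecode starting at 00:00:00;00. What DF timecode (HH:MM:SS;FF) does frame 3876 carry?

00:02:09;10

Ten DF minutes hold 17982 frames, so frame 3876 lies in block 0 (frames 0–17981) with 3876 frames into that block.
The block's first minute is 1800 frames and the rest 1798 each; 3876 frames reaches minute 2, so 0 × 18 + 2 × 2 = 4 labels have been skipped so far.
Adding those back, label number 3876 + 4 = 3880 at 30 labels/s is 129 s + 10 f = 0 h 2 min 9 s frame 10, i.e. 00:02:09;10.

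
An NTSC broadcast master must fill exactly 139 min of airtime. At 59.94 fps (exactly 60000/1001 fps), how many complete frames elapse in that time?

499900 frames

139 min = 8340 s.
Frames = 8340 × 60000/1001 = 500400000/1001 ≈ 499900.0999.
Complete frames: 499900.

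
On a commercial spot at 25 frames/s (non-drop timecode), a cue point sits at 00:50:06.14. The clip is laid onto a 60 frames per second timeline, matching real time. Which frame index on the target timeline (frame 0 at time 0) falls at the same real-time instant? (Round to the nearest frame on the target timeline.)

Source frame index: (0×3600 + 50×60 + 6) × 25 + 14 = 75164.
Real time: 75164 / (25) = 75164/25 s.
Target frame: (75164/25) × (60) = 901968/5 ≈ 180393.600 → 180394.

frame 180394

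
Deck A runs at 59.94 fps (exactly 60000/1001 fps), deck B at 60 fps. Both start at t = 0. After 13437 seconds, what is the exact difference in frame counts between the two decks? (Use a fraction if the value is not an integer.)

A emits 60000/1001 × 13437 = 806220000/1001 frames; B emits 60 × 13437 = 806220.
Difference = 806220/1001 frames (≈ 805.4146); B is ahead of A.

806220/1001 frames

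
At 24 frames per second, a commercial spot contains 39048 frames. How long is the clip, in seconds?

1627 seconds

Running time = 39048 / (24) = 1627 s.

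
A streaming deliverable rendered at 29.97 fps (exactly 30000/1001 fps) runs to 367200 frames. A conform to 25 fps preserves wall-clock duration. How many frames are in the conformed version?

Target frames = source frames × (target rate / source rate) = 367200 × (25)/(30000/1001) = 367200 × 1001/1200 = 306306.

306306 frames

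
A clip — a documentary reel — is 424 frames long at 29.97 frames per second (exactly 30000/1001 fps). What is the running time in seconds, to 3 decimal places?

Running time = 424 × 1001/30000 = 53053/3750 s ≈ 14.147 s.

14.147 seconds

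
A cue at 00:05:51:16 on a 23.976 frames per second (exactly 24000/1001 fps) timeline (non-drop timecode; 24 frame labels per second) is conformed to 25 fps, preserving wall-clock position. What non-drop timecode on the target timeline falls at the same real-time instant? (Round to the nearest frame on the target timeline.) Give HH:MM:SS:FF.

00:05:52:00

Source frame index: (0×3600 + 5×60 + 51) × 24 + 16 = 8440.
Real time: 8440 / (24000/1001) = 211211/600 s.
Target frame: (211211/600) × (25) = 211211/24 ≈ 8800.458 → 8800.
At 25 labels/s: frame 8800 → 00:05:52:00.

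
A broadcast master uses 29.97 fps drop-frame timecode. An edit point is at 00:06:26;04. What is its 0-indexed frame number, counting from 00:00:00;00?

As if non-drop at 30 labels/s: (0 × 3600 + 6 × 60 + 26) × 30 + 4 = 11584.
Minute boundaries passed: 6; those not divisible by 10: 6 − 0 = 6; dropped labels = 2 × 6 = 12.
Actual frame index = 11584 − 12 = 11572.

11572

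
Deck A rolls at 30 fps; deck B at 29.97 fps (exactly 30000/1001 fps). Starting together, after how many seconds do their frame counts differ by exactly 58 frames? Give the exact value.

The gap grows by |30000/1001 − 30| = 30/1001 frames per second.
Time for a 58-frame gap: 58 ÷ (30/1001) = 29029/15 s.

29029/15 seconds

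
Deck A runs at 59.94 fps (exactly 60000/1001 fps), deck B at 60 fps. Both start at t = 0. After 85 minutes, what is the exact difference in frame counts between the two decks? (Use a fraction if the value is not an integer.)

306000/1001 frames

85 min = 5100 s.
A emits 60000/1001 × 5100 = 306000000/1001 frames; B emits 60 × 5100 = 306000.
Difference = 306000/1001 frames (≈ 305.6943); B is ahead of A.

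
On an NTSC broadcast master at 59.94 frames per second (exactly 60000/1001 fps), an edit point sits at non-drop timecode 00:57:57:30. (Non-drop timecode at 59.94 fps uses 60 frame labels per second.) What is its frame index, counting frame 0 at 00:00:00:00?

Total seconds to the label: (0 × 3600 + 57 × 60 + 57) = 3477.
Frame index = 3477 × 60 + 30 = 208650.

208650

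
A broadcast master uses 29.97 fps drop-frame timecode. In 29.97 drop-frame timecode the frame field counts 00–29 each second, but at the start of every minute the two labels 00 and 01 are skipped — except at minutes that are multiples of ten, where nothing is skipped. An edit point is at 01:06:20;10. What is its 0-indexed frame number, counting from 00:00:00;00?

As if non-drop at 30 labels/s: (1 × 3600 + 6 × 60 + 20) × 30 + 10 = 119410.
Minute boundaries passed: 66; those not divisible by 10: 66 − 6 = 60; dropped labels = 2 × 60 = 120.
Actual frame index = 119410 − 120 = 119290.

119290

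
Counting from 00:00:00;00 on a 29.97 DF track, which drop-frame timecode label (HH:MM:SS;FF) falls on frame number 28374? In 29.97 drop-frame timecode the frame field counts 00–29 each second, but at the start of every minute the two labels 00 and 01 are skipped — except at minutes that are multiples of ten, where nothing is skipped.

00:15:46;22

Each 10-minute DF block holds 10 × 60 × 30 − 9 × 2 = 17982 frames. 28374 ÷ 17982 → 1 full block, remainder 10392.
Within the partial block the first minute is 1800 frames and each further minute 1798, so 5 further minute boundaries passed. Total skipped labels = 18 × 1 + 2 × 5 = 28.
Non-drop label index = 28374 + 28 = 28402; at 30 labels/s that is 00:15:46:22, i.e. DF 00:15:46;22.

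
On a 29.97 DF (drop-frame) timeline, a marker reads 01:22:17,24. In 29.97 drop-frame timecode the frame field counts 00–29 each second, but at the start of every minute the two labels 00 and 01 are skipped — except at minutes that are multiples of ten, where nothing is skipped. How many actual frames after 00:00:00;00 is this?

147986

As if non-drop at 30 labels/s: (1 × 3600 + 22 × 60 + 17) × 30 + 24 = 148134.
Minute boundaries passed: 82; those not divisible by 10: 82 − 8 = 74; dropped labels = 2 × 74 = 148.
Actual frame index = 148134 − 148 = 147986.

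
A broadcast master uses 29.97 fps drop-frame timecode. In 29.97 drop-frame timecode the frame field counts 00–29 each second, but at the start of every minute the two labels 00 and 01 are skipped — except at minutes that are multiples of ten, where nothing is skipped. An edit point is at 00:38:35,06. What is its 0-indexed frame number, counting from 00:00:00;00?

As if non-drop at 30 labels/s: (0 × 3600 + 38 × 60 + 35) × 30 + 6 = 69456.
Minute boundaries passed: 38; those not divisible by 10: 38 − 3 = 35; dropped labels = 2 × 35 = 70.
Actual frame index = 69456 − 70 = 69386.

69386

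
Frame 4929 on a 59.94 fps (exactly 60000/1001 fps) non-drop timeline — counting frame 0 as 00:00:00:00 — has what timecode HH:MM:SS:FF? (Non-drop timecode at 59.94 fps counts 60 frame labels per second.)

4929 ÷ 60 = 82 full seconds, remainder 9 frames.
82 s = 0 h 1 min 22 s.
Timecode: 00:01:22:09.

00:01:22:09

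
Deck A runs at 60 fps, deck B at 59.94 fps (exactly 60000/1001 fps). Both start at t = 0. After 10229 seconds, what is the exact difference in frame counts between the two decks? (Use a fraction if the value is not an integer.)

A emits 60 × 10229 = 613740 frames; B emits 60000/1001 × 10229 = 613740000/1001.
Difference = 613740/1001 frames (≈ 613.1269); B is behind A.

613740/1001 frames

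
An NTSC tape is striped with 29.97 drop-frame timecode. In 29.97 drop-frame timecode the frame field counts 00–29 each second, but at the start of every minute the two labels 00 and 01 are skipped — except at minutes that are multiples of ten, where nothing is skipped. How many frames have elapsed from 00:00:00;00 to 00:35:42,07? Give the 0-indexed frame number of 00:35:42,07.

Complete 10-minute blocks: 3, each 17982 frames → 53946.
Remaining 5 whole minutes in the current block: 1800 + 4 × 1798 = 8992 frames.
Within the current minute: 42 × 30 + 7 − 2 = 1265 (labels ;00/;01 skipped at this minute). Total = 53946 + 8992 + 1265 = 64203.

64203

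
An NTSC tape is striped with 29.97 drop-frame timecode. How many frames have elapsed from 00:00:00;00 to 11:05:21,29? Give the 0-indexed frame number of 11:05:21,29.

As if non-drop at 30 labels/s: (11 × 3600 + 5 × 60 + 21) × 30 + 29 = 1197659.
Minute boundaries passed: 665; those not divisible by 10: 665 − 66 = 599; dropped labels = 2 × 599 = 1198.
Actual frame index = 1197659 − 1198 = 1196461.

1196461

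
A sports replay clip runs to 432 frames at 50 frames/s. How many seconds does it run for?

8.64 seconds

Running time = 432 / (50) = 8.64 s.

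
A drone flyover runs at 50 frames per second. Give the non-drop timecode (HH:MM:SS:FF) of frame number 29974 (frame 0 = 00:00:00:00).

29974 ÷ 50 = 599 full seconds, remainder 24 frames.
599 s = 0 h 9 min 59 s.
Timecode: 00:09:59:24.

00:09:59:24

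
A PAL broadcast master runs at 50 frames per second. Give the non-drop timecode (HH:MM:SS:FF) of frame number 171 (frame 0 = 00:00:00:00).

171 ÷ 50 = 3 full seconds, remainder 21 frames.
3 s = 0 h 0 min 3 s.
Timecode: 00:00:03:21.

00:00:03:21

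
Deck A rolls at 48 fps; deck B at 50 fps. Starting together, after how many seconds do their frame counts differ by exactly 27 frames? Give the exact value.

13.5 seconds

The gap grows by |50 − 48| = 2 frames per second.
Time for a 27-frame gap: 27 ÷ (2) = 13.5 s.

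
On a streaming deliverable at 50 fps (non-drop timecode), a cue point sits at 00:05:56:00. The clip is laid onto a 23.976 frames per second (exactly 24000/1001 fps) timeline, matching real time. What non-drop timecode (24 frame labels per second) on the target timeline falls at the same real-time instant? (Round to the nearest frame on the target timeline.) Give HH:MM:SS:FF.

00:05:55:15

Source frame index: (0×3600 + 5×60 + 56) × 50 + 0 = 17800.
Real time: 17800 / (50) = 356 s.
Target frame: (356) × (24000/1001) = 8544000/1001 ≈ 8535.465 → 8535.
At 24 labels/s: frame 8535 → 00:05:55:15.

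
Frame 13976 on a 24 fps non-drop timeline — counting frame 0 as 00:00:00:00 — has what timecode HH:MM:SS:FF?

00:09:42:08

13976 ÷ 24 = 582 full seconds, remainder 8 frames.
582 s = 0 h 9 min 42 s.
Timecode: 00:09:42:08.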